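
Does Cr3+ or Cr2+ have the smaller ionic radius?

These are all Cr ions. Removing more electrons (higher positive charge) pulls the remaining electrons in closer, so Cr3+ is smallest and Cr2+ is largest.

Cr3+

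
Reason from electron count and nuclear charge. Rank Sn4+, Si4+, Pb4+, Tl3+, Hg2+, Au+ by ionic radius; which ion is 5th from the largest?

Work out protons and electrons: Si4+ has 10 e⁻ (Z=14), Sn4+ has 46 e⁻ (Z=50), Pb4+ has 78 e⁻ (Z=82), Tl3+ has 78 e⁻ (Z=81), Hg2+ has 78 e⁻ (Z=80), Au+ has 78 e⁻ (Z=79). Si4+ < Sn4+ (same group, period 3 vs 5); Sn4+ < Pb4+ (same group, period 5 vs 6); Pb4+ < Tl3+ (both 78 e⁻, Z=82>81); Tl3+ < Hg2+ (both 78 e⁻, Z=81>80); Hg2+ < Au+ (isoelectronic, higher Z=80 is smaller).
That gives Si4+ < Sn4+ < Pb4+ < Tl3+ < Hg2+ < Au+. From the largest end, number 5 is Sn4+.

Sn4+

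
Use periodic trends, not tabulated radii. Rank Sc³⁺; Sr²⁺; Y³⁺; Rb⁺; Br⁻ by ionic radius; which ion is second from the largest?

Tabulating Z and e⁻: Sc³⁺ has 18 e⁻ (Z=21), Y³⁺ has 36 e⁻ (Z=39), Sr²⁺ has 36 e⁻ (Z=38), Rb⁺ has 36 e⁻ (Z=37), Br⁻ has 36 e⁻ (Z=35). Sc³⁺ < Y³⁺ (same group, 1 shell fewer); Y³⁺ < Sr²⁺ (isoelectronic, higher Z=39 is smaller); Sr²⁺ < Rb⁺ (both 36 e⁻, Z=38>37); Rb⁺ < Br⁻ (both 36 e⁻, Z=37>35).
That gives Sc³⁺ < Y³⁺ < Sr²⁺ < Rb⁺ < Br⁻. From the largest end, number 2 is Rb⁺.

Rb⁺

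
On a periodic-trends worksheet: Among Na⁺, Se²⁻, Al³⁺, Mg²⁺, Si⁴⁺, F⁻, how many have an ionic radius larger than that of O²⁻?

1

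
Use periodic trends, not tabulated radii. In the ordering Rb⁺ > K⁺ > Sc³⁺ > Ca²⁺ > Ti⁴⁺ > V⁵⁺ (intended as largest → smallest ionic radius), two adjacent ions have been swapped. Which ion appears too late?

Scanning neighbour by neighbour, only Sc³⁺/Ca²⁺ violates a trend: Sc³⁺ and Ca²⁺ share 18 electrons; the higher nuclear charge on Sc (Z=21) contracts it more, so Sc³⁺ < Ca²⁺. That makes Ca²⁺ the one sitting a position late relative to where it belongs.

Ca²⁺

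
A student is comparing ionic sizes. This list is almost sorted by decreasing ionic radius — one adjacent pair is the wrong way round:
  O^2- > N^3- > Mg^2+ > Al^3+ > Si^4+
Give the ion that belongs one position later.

Scanning neighbour by neighbour, only O^2-/N^3- violates a trend: both have 10 electrons but Z(O)=8 > Z(N)=7, so O^2- should be the smaller of the two. That makes O^2- the one sitting a position early relative to where it belongs.

O^2-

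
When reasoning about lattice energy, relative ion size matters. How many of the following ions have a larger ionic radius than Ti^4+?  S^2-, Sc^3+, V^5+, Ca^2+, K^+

4

Isoelectronic series (18 e⁻ each). Size is set by nuclear charge: more protons means a smaller ion. V^5+ (Z=23), Ti^4+ (Z=22), Sc^3+ (Z=21), Ca^2+ (Z=20), K^+ (Z=19), S^2- (Z=16).
Overall: V^5+ < Ti^4+ < Sc^3+ < Ca^2+ < K^+ < S^2-. Ti^4+ has 1 below it and 4 above. Count: 4.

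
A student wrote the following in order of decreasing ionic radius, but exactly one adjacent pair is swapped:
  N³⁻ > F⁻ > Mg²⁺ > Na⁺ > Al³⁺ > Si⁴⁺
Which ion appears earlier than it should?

Scanning neighbour by neighbour, only Mg²⁺/Na⁺ violates a trend: they are isoelectronic (10 e⁻) and Mg has more protons than Na (12 vs 11), making Mg²⁺ smaller. That makes Mg²⁺ the one sitting a position early relative to where it belongs.

Mg²⁺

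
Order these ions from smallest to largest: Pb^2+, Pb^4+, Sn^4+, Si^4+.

Si^4+ < Sn^4+ < Pb^4+ < Pb^2+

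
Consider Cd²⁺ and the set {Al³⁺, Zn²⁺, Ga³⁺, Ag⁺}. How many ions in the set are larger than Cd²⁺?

1

Work out protons and electrons: Al³⁺ (Z=13, 10 e⁻), Ga³⁺ (Z=31, 28 e⁻), Zn²⁺ (Z=30, 28 e⁻), Cd²⁺ (Z=48, 46 e⁻), Ag⁺ (Z=47, 46 e⁻). Al³⁺ < Ga³⁺ (same group, period 3 vs 4); Ga³⁺ < Zn²⁺ (both 28 e⁻, Z=31>30); Zn²⁺ < Cd²⁺ (same group, period 4 vs 5); Cd²⁺ < Ag⁺ (both 46 e⁻, Z=48>47).
Ordering all of them (including Cd²⁺) by radius gives Al³⁺ < Ga³⁺ < Zn²⁺ < Cd²⁺ < Ag⁺. That's 1.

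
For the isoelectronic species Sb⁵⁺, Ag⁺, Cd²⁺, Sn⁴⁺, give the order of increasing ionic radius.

Sb⁵⁺ < Sn⁴⁺ < Cd²⁺ < Ag⁺

All of these have 46 electrons (isoelectronic). With the same electron cloud, the ion with the most protons pulls it in tightest. Nuclear charges: Sb⁵⁺ (Z=51), Sn⁴⁺ (Z=50), Cd²⁺ (Z=48), Ag⁺ (Z=47). Highest Z is smallest.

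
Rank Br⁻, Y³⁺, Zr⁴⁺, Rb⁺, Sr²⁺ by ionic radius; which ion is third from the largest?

Sr²⁺

All of these have 36 electrons (isoelectronic). With the same electron cloud, the ion with the most protons pulls it in tightest. Nuclear charges: Zr⁴⁺ (Z=40), Y³⁺ (Z=39), Sr²⁺ (Z=38), Rb⁺ (Z=37), Br⁻ (Z=35). Highest Z is smallest.
That gives Zr⁴⁺ < Y³⁺ < Sr²⁺ < Rb⁺ < Br⁻. From the largest end, number 3 is Sr²⁺.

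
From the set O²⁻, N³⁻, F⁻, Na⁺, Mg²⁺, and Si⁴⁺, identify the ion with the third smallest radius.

Na⁺

All of these have 10 electrons (isoelectronic). With the same electron cloud, the ion with the most protons pulls it in tightest. Nuclear charges: Si⁴⁺ (Z=14), Mg²⁺ (Z=12), Na⁺ (Z=11), F⁻ (Z=9), O²⁻ (Z=8), N³⁻ (Z=7). Highest Z is smallest.
Full ascending order: Si⁴⁺ < Mg²⁺ < Na⁺ < F⁻ < O²⁻ < N³⁻. Counting from the smallest, position 3 is Na⁺.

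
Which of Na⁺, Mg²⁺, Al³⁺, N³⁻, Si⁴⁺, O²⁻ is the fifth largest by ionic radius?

Al³⁺

All of these have 10 electrons (isoelectronic). With the same electron cloud, the ion with the most protons pulls it in tightest. Nuclear charges: Si⁴⁺ (Z=14), Al³⁺ (Z=13), Mg²⁺ (Z=12), Na⁺ (Z=11), O²⁻ (Z=8), N³⁻ (Z=7). Highest Z is smallest.
So the order is Si⁴⁺ < Al³⁺ < Mg²⁺ < Na⁺ < O²⁻ < N³⁻; the 5th-largest ion is Al³⁺.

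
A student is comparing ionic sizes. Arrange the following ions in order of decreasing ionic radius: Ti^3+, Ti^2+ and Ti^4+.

For a single element, ionic radius drops as positive charge rises — Ti^4+ < Ti^2+.

Ti^2+ > Ti^3+ > Ti^4+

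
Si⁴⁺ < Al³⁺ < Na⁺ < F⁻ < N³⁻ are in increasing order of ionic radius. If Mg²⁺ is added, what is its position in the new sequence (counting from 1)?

3

Each ion has 10 electrons. The ranking follows nuclear charge in reverse — greater Z gives a smaller radius. Si⁴⁺ (Z=14), Al³⁺ (Z=13), Mg²⁺ (Z=12), Na⁺ (Z=11), F⁻ (Z=9), N³⁻ (Z=7).
Putting Mg²⁺ in gives Si⁴⁺ < Al³⁺ < Mg²⁺ < Na⁺ < F⁻ < N³⁻; it lands at slot 3.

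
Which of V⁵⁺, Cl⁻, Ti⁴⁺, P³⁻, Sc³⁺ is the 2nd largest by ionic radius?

Cl⁻

These species are isoelectronic with 18 electrons. The only difference is the number of protons: V⁵⁺ (Z=23), Ti⁴⁺ (Z=22), Sc³⁺ (Z=21), Cl⁻ (Z=17), P³⁻ (Z=15). The strongest nuclear pull (V⁵⁺) gives the smallest ion.
Ordering: V⁵⁺ < Ti⁴⁺ < Sc³⁺ < Cl⁻ < P³⁻. The 2nd largest is Cl⁻.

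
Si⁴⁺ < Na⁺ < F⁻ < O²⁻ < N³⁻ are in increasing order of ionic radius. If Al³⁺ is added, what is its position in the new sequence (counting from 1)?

2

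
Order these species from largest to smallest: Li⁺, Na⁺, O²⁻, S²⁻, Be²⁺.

Be²⁺: 2 e⁻, Z=4, Li⁺: 2 e⁻, Z=3, Na⁺: 10 e⁻, Z=11, O²⁻: 10 e⁻, Z=8, S²⁻: 18 e⁻, Z=16. Be²⁺ < Li⁺ (both 2 e⁻, Z=4>3); Li⁺ < Na⁺ (same group, period 2 vs 3); Na⁺ < O²⁻ (both 10 e⁻, Z=11>8); O²⁻ < S²⁻ (same group, period 2 vs 3).

S²⁻ > O²⁻ > Na⁺ > Li⁺ > Be²⁺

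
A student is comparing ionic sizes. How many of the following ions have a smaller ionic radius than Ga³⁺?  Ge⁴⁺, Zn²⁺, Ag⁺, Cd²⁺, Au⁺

1

Work out protons and electrons: Ge⁴⁺ has 28 e⁻ (Z=32), Ga³⁺ has 28 e⁻ (Z=31), Zn²⁺ has 28 e⁻ (Z=30), Cd²⁺ has 46 e⁻ (Z=48), Ag⁺ has 46 e⁻ (Z=47), Au⁺ has 78 e⁻ (Z=79). Ge⁴⁺ < Ga³⁺ (both 28 e⁻, Z=32>31); Ga³⁺ < Zn²⁺ (isoelectronic, higher Z=31 is smaller); Zn²⁺ < Cd²⁺ (same group, 1 shell fewer); Cd²⁺ < Ag⁺ (isoelectronic, higher Z=48 is smaller); Ag⁺ < Au⁺ (same group, period 5 vs 6).
Placing each against Ga³⁺: smaller — Ge⁴⁺; larger — Zn²⁺, Cd²⁺, Ag⁺, Au⁺. So 1 is smaller.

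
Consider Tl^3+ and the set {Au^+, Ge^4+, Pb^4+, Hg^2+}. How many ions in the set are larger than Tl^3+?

Tabulating Z and e⁻: Ge^4+ has 28 e⁻ (Z=32), Pb^4+ has 78 e⁻ (Z=82), Tl^3+ has 78 e⁻ (Z=81), Hg^2+ has 78 e⁻ (Z=80), Au^+ has 78 e⁻ (Z=79). Ge^4+ < Pb^4+ (same group, period 4 vs 6); Pb^4+ < Tl^3+ (isoelectronic, higher Z=82 is smaller); Tl^3+ < Hg^2+ (isoelectronic, higher Z=81 is smaller); Hg^2+ < Au^+ (both 78 e⁻, Z=80>79).
Overall: Ge^4+ < Pb^4+ < Tl^3+ < Hg^2+ < Au^+. Tl^3+ has 2 below it and 2 above. So 2 are larger.

2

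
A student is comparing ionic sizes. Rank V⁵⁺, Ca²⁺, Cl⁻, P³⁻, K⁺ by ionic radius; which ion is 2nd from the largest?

Cl⁻

All of these have 18 electrons (isoelectronic). With the same electron cloud, the ion with the most protons pulls it in tightest. Nuclear charges: V⁵⁺ (Z=23), Ca²⁺ (Z=20), K⁺ (Z=19), Cl⁻ (Z=17), P³⁻ (Z=15). Highest Z is smallest.
Full ascending order: V⁵⁺ < Ca²⁺ < K⁺ < Cl⁻ < P³⁻. Counting from the largest, position 2 is Cl⁻.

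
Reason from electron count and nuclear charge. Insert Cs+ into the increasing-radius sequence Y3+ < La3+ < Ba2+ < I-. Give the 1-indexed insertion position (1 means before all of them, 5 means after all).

Work out protons and electrons: Y3+ has 36 e⁻ (Z=39), La3+ has 54 e⁻ (Z=57), Ba2+ has 54 e⁻ (Z=56), Cs+ has 54 e⁻ (Z=55), I- has 54 e⁻ (Z=53). Y3+ < La3+ (same group, 1 shell fewer); La3+ < Ba2+ (isoelectronic, higher Z=57 is smaller); Ba2+ < Cs+ (both 54 e⁻, Z=56>55); Cs+ < I- (isoelectronic, higher Z=55 is smaller).
Putting Cs+ in gives Y3+ < La3+ < Ba2+ < Cs+ < I-; it lands at slot 4.

4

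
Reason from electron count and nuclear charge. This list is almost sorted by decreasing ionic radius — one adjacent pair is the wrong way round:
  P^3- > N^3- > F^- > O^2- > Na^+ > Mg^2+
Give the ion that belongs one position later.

F^-

The pair F^-, O^2- is the wrong way round — they are isoelectronic (10 e⁻) and F has more protons than O (9 vs 8), making F^- smaller. All other adjacent pairs agree with periodic trends, so F^- is the misplaced ion.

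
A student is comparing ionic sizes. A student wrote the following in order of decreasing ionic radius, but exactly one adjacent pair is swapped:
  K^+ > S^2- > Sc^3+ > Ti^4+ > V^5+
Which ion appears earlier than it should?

K^+

Scanning neighbour by neighbour, only K^+/S^2- violates a trend: both have 18 electrons but Z(K)=19 > Z(S)=16, so K^+ should be the smaller of the two. That makes K^+ the one sitting a position early relative to where it belongs.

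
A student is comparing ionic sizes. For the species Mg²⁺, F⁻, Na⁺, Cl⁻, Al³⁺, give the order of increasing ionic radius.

First list Z and electron count for each: Al³⁺ has 10 e⁻ (Z=13), Mg²⁺ has 10 e⁻ (Z=12), Na⁺ has 10 e⁻ (Z=11), F⁻ has 10 e⁻ (Z=9), Cl⁻ has 18 e⁻ (Z=17). Al³⁺ < Mg²⁺ (isoelectronic, higher Z=13 is smaller); Mg²⁺ < Na⁺ (isoelectronic, higher Z=12 is smaller); Na⁺ < F⁻ (isoelectronic, higher Z=11 is smaller); F⁻ < Cl⁻ (same group, period 2 vs 3).

Al³⁺ < Mg²⁺ < Na⁺ < F⁻ < Cl⁻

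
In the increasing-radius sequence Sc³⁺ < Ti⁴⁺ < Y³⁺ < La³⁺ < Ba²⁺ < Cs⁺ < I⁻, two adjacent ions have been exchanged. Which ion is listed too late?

Ti⁴⁺

Compare adjacent ions: both have 18 electrons but Z(Ti)=22 > Z(Sc)=21, so Ti⁴⁺ should be the smaller of the two — yet in this increasing list Sc³⁺ sits before Ti⁴⁺. Nothing else is reversed, so Ti⁴⁺ should move one place to the left.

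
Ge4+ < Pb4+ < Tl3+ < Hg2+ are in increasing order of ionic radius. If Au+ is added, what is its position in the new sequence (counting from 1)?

5

Tabulating Z and e⁻: Ge4+ has 28 e⁻ (Z=32), Pb4+ has 78 e⁻ (Z=82), Tl3+ has 78 e⁻ (Z=81), Hg2+ has 78 e⁻ (Z=80), Au+ has 78 e⁻ (Z=79). Ge4+ < Pb4+ (same group, 2 shells fewer); Pb4+ < Tl3+ (both 78 e⁻, Z=82>81); Tl3+ < Hg2+ (both 78 e⁻, Z=81>80); Hg2+ < Au+ (isoelectronic, higher Z=80 is smaller).
The complete sequence is Ge4+ < Pb4+ < Tl3+ < Hg2+ < Au+. Au+ sits at position 5.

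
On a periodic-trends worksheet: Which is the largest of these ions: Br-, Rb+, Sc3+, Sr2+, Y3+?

Br-

Electron counts and nuclear charges: Sc3+: 18 e⁻, Z=21, Y3+: 36 e⁻, Z=39, Sr2+: 36 e⁻, Z=38, Rb+: 36 e⁻, Z=37, Br-: 36 e⁻, Z=35. Sc3+ < Y3+ (same group, period 4 vs 5); Y3+ < Sr2+ (both 36 e⁻, Z=39>38); Sr2+ < Rb+ (isoelectronic, higher Z=38 is smaller); Rb+ < Br- (isoelectronic, higher Z=37 is smaller).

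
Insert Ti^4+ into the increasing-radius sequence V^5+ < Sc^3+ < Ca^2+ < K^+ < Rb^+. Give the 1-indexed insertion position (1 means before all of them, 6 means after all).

2

Electron counts and nuclear charges: V^5+ (Z=23, 18 e⁻), Ti^4+ (Z=22, 18 e⁻), Sc^3+ (Z=21, 18 e⁻), Ca^2+ (Z=20, 18 e⁻), K^+ (Z=19, 18 e⁻), Rb^+ (Z=37, 36 e⁻). V^5+ < Ti^4+ (both 18 e⁻, Z=23>22); Ti^4+ < Sc^3+ (both 18 e⁻, Z=22>21); Sc^3+ < Ca^2+ (isoelectronic, higher Z=21 is smaller); Ca^2+ < K^+ (isoelectronic, higher Z=20 is smaller); K^+ < Rb^+ (same group, period 4 vs 5).
The complete sequence is V^5+ < Ti^4+ < Sc^3+ < Ca^2+ < K^+ < Rb^+. Ti^4+ sits at position 2.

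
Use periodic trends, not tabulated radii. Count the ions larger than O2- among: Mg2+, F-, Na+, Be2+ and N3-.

1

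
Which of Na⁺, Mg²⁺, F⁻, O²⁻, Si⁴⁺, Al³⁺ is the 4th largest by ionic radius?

These species are isoelectronic with 10 electrons. The only difference is the number of protons: Si⁴⁺ (Z=14), Al³⁺ (Z=13), Mg²⁺ (Z=12), Na⁺ (Z=11), F⁻ (Z=9), O²⁻ (Z=8). The strongest nuclear pull (Si⁴⁺) gives the smallest ion.
Ordering: Si⁴⁺ < Al³⁺ < Mg²⁺ < Na⁺ < F⁻ < O²⁻. The 4th largest is Mg²⁺.

Mg²⁺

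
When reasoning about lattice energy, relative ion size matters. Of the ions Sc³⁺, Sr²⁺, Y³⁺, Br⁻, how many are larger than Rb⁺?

Sc³⁺ (Z=21, 18 e⁻), Y³⁺ (Z=39, 36 e⁻), Sr²⁺ (Z=38, 36 e⁻), Rb⁺ (Z=37, 36 e⁻), Br⁻ (Z=35, 36 e⁻). Sc³⁺ < Y³⁺ (same group, 1 shell fewer); Y³⁺ < Sr²⁺ (both 36 e⁻, Z=39>38); Sr²⁺ < Rb⁺ (isoelectronic, higher Z=38 is smaller); Rb⁺ < Br⁻ (isoelectronic, higher Z=37 is smaller).
Relative to Rb⁺, the ions that are larger are Br⁻. That's 1.

1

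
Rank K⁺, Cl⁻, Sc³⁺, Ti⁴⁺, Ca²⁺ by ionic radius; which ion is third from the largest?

Ca²⁺

Each ion has 18 electrons. The ranking follows nuclear charge in reverse — greater Z gives a smaller radius. Ti⁴⁺ (Z=22), Sc³⁺ (Z=21), Ca²⁺ (Z=20), K⁺ (Z=19), Cl⁻ (Z=17).
Full ascending order: Ti⁴⁺ < Sc³⁺ < Ca²⁺ < K⁺ < Cl⁻. Counting from the largest, position 3 is Ca²⁺.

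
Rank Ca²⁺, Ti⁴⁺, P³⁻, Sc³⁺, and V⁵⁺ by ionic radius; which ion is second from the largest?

Ca²⁺

All of these have 18 electrons (isoelectronic). With the same electron cloud, the ion with the most protons pulls it in tightest. Nuclear charges: V⁵⁺ (Z=23), Ti⁴⁺ (Z=22), Sc³⁺ (Z=21), Ca²⁺ (Z=20), P³⁻ (Z=15). Highest Z is smallest.
Full ascending order: V⁵⁺ < Ti⁴⁺ < Sc³⁺ < Ca²⁺ < P³⁻. Counting from the largest, position 2 is Ca²⁺.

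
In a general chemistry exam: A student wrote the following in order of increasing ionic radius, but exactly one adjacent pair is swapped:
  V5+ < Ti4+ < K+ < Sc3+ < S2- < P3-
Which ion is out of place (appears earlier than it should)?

Compare adjacent ions: both have 18 electrons but Z(Sc)=21 > Z(K)=19, so Sc3+ should be the smaller of the two — yet in this increasing list K+ sits before Sc3+. Nothing else is reversed, so K+ should move one place to the right.

K+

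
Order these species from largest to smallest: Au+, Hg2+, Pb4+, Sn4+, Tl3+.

Work out protons and electrons: Sn4+ has 46 e⁻ (Z=50), Pb4+ has 78 e⁻ (Z=82), Tl3+ has 78 e⁻ (Z=81), Hg2+ has 78 e⁻ (Z=80), Au+ has 78 e⁻ (Z=79). Sn4+ < Pb4+ (same group, 1 shell fewer); Pb4+ < Tl3+ (both 78 e⁻, Z=82>81); Tl3+ < Hg2+ (both 78 e⁻, Z=81>80); Hg2+ < Au+ (isoelectronic, higher Z=80 is smaller).

Au+ > Hg2+ > Tl3+ > Pb4+ > Sn4+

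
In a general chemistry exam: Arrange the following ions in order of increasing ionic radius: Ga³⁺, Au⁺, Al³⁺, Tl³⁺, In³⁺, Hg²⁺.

Al³⁺: 10 e⁻, Z=13, Ga³⁺: 28 e⁻, Z=31, In³⁺: 46 e⁻, Z=49, Tl³⁺: 78 e⁻, Z=81, Hg²⁺: 78 e⁻, Z=80, Au⁺: 78 e⁻, Z=79. Al³⁺ < Ga³⁺ (same group, period 3 vs 4); Ga³⁺ < In³⁺ (same group, period 4 vs 5); In³⁺ < Tl³⁺ (same group, 1 shell fewer); Tl³⁺ < Hg²⁺ (both 78 e⁻, Z=81>80); Hg²⁺ < Au⁺ (both 78 e⁻, Z=80>79).

Al³⁺ < Ga³⁺ < In³⁺ < Tl³⁺ < Hg²⁺ < Au⁺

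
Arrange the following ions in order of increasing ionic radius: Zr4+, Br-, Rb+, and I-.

First list Z and electron count for each: Zr4+ (Z=40, 36 e⁻), Rb+ (Z=37, 36 e⁻), Br- (Z=35, 36 e⁻), I- (Z=53, 54 e⁻). Zr4+ < Rb+ (isoelectronic, higher Z=40 is smaller); Rb+ < Br- (isoelectronic, higher Z=37 is smaller); Br- < I- (same group, period 4 vs 5).

Zr4+ < Rb+ < Br- < I-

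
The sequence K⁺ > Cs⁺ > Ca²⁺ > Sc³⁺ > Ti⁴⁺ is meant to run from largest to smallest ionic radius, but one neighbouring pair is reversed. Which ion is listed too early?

Scanning neighbour by neighbour, only K⁺/Cs⁺ violates a trend: same group and charge — period 4 sits above period 6, so K⁺ is smaller. That makes K⁺ the one sitting a position early relative to where it belongs.

K⁺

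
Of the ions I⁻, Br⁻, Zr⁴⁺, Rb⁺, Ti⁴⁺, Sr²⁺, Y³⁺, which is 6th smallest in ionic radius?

Br⁻

Tabulating Z and e⁻: Ti⁴⁺ has 18 e⁻ (Z=22), Zr⁴⁺ has 36 e⁻ (Z=40), Y³⁺ has 36 e⁻ (Z=39), Sr²⁺ has 36 e⁻ (Z=38), Rb⁺ has 36 e⁻ (Z=37), Br⁻ has 36 e⁻ (Z=35), I⁻ has 54 e⁻ (Z=53). Ti⁴⁺ < Zr⁴⁺ (same group, period 4 vs 5); Zr⁴⁺ < Y³⁺ (both 36 e⁻, Z=40>39); Y³⁺ < Sr²⁺ (isoelectronic, higher Z=39 is smaller); Sr²⁺ < Rb⁺ (isoelectronic, higher Z=38 is smaller); Rb⁺ < Br⁻ (both 36 e⁻, Z=37>35); Br⁻ < I⁻ (same group, 1 shell fewer).
So the order is Ti⁴⁺ < Zr⁴⁺ < Y³⁺ < Sr²⁺ < Rb⁺ < Br⁻ < I⁻; the 6th-smallest ion is Br⁻.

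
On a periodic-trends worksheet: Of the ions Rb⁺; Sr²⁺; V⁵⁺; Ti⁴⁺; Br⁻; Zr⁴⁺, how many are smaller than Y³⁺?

First list Z and electron count for each: V⁵⁺ (Z=23, 18 e⁻), Ti⁴⁺ (Z=22, 18 e⁻), Zr⁴⁺ (Z=40, 36 e⁻), Y³⁺ (Z=39, 36 e⁻), Sr²⁺ (Z=38, 36 e⁻), Rb⁺ (Z=37, 36 e⁻), Br⁻ (Z=35, 36 e⁻). V⁵⁺ < Ti⁴⁺ (isoelectronic, higher Z=23 is smaller); Ti⁴⁺ < Zr⁴⁺ (same group, period 4 vs 5); Zr⁴⁺ < Y³⁺ (both 36 e⁻, Z=40>39); Y³⁺ < Sr²⁺ (isoelectronic, higher Z=39 is smaller); Sr²⁺ < Rb⁺ (isoelectronic, higher Z=38 is smaller); Rb⁺ < Br⁻ (both 36 e⁻, Z=37>35).
Placing each against Y³⁺: smaller — V⁵⁺, Ti⁴⁺, Zr⁴⁺; larger — Sr²⁺, Rb⁺, Br⁻. That's 3.

3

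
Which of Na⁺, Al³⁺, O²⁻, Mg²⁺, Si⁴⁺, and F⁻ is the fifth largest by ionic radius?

Al³⁺

These species are isoelectronic with 10 electrons. The only difference is the number of protons: Si⁴⁺ (Z=14), Al³⁺ (Z=13), Mg²⁺ (Z=12), Na⁺ (Z=11), F⁻ (Z=9), O²⁻ (Z=8). The strongest nuclear pull (Si⁴⁺) gives the smallest ion.
That gives Si⁴⁺ < Al³⁺ < Mg²⁺ < Na⁺ < F⁻ < O²⁻. From the largest end, number 5 is Al³⁺.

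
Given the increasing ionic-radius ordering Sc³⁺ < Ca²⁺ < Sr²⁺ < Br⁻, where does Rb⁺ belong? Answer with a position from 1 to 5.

4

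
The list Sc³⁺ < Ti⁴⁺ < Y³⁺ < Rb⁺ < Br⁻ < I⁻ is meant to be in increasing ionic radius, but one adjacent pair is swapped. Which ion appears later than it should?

Check each adjacent pair. Sc³⁺ and Ti⁴⁺ are reversed: both have 18 electrons but Z(Ti)=22 > Z(Sc)=21, so Ti⁴⁺ should be the smaller of the two. No other neighbouring pair contradicts the periodic trends, so Ti⁴⁺ is the ion listed too late.

Ti⁴⁺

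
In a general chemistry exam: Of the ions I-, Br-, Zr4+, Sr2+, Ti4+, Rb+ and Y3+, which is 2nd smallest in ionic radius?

Zr4+

Tabulating Z and e⁻: Ti4+ has 18 e⁻ (Z=22), Zr4+ has 36 e⁻ (Z=40), Y3+ has 36 e⁻ (Z=39), Sr2+ has 36 e⁻ (Z=38), Rb+ has 36 e⁻ (Z=37), Br- has 36 e⁻ (Z=35), I- has 54 e⁻ (Z=53). Ti4+ < Zr4+ (same group, 1 shell fewer); Zr4+ < Y3+ (isoelectronic, higher Z=40 is smaller); Y3+ < Sr2+ (both 36 e⁻, Z=39>38); Sr2+ < Rb+ (isoelectronic, higher Z=38 is smaller); Rb+ < Br- (isoelectronic, higher Z=37 is smaller); Br- < I- (same group, 1 shell fewer).
So the order is Ti4+ < Zr4+ < Y3+ < Sr2+ < Rb+ < Br- < I-; the 2nd-smallest ion is Zr4+.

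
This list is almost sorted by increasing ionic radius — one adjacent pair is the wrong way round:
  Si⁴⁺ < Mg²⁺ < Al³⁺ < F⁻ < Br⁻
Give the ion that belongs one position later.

Compare adjacent ions: both have 10 electrons but Z(Al)=13 > Z(Mg)=12, so Al³⁺ should be the smaller of the two — yet in this increasing list Mg²⁺ sits before Al³⁺. Nothing else is reversed, so Mg²⁺ should move one place to the right.

Mg²⁺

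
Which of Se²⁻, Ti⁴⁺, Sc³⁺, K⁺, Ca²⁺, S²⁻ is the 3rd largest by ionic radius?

K⁺

Ti⁴⁺ has 18 e⁻ (Z=22), Sc³⁺ has 18 e⁻ (Z=21), Ca²⁺ has 18 e⁻ (Z=20), K⁺ has 18 e⁻ (Z=19), S²⁻ has 18 e⁻ (Z=16), Se²⁻ has 36 e⁻ (Z=34). Ti⁴⁺ < Sc³⁺ (both 18 e⁻, Z=22>21); Sc³⁺ < Ca²⁺ (isoelectronic, higher Z=21 is smaller); Ca²⁺ < K⁺ (isoelectronic, higher Z=20 is smaller); K⁺ < S²⁻ (isoelectronic, higher Z=19 is smaller); S²⁻ < Se²⁻ (same group, period 3 vs 4).
That gives Ti⁴⁺ < Sc³⁺ < Ca²⁺ < K⁺ < S²⁻ < Se²⁻. From the largest end, number 3 is K⁺.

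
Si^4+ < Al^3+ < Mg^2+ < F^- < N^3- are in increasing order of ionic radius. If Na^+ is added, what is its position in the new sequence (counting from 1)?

All of these have 10 electrons (isoelectronic). With the same electron cloud, the ion with the most protons pulls it in tightest. Nuclear charges: Si^4+ (Z=14), Al^3+ (Z=13), Mg^2+ (Z=12), Na^+ (Z=11), F^- (Z=9), N^3- (Z=7). Highest Z is smallest.
Merged order: Si^4+ < Al^3+ < Mg^2+ < Na^+ < F^- < N^3- — Na^+ is number 4.

4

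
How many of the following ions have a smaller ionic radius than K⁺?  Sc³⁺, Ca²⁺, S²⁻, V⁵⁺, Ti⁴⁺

4

Isoelectronic series (18 e⁻ each). Size is set by nuclear charge: more protons means a smaller ion. V⁵⁺ (Z=23), Ti⁴⁺ (Z=22), Sc³⁺ (Z=21), Ca²⁺ (Z=20), K⁺ (Z=19), S²⁻ (Z=16).
Placing each against K⁺: smaller — V⁵⁺, Ti⁴⁺, Sc³⁺, Ca²⁺; larger — S²⁻. So 4 are smaller.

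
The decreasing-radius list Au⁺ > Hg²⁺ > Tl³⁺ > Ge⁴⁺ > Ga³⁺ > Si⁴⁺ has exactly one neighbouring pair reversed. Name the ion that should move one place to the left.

Compare adjacent ions: Ge⁴⁺ and Ga³⁺ share 28 electrons; the higher nuclear charge on Ge (Z=32) contracts it more, so Ge⁴⁺ < Ga³⁺ — yet in this decreasing list Ge⁴⁺ sits before Ga³⁺. Nothing else is reversed, so Ga³⁺ should move one place to the left.

Ga³⁺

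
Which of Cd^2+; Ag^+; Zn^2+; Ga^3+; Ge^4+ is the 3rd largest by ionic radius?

Electron counts and nuclear charges: Ge^4+: 28 e⁻, Z=32, Ga^3+: 28 e⁻, Z=31, Zn^2+: 28 e⁻, Z=30, Cd^2+: 46 e⁻, Z=48, Ag^+: 46 e⁻, Z=47. Ge^4+ < Ga^3+ (both 28 e⁻, Z=32>31); Ga^3+ < Zn^2+ (both 28 e⁻, Z=31>30); Zn^2+ < Cd^2+ (same group, 1 shell fewer); Cd^2+ < Ag^+ (isoelectronic, higher Z=48 is smaller).
Ordering: Ge^4+ < Ga^3+ < Zn^2+ < Cd^2+ < Ag^+. The 3rd largest is Zn^2+.

Zn^2+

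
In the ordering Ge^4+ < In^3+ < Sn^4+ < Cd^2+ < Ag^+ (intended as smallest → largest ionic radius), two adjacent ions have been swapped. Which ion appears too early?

In^3+

The pair In^3+, Sn^4+ is the wrong way round — Sn^4+ and In^3+ share 46 electrons; the higher nuclear charge on Sn (Z=50) contracts it more, so Sn^4+ < In^3+. All other adjacent pairs agree with periodic trends, so In^3+ is the misplaced ion.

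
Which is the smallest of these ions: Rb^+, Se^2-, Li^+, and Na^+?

Tabulating Z and e⁻: Li^+: 2 e⁻, Z=3, Na^+: 10 e⁻, Z=11, Rb^+: 36 e⁻, Z=37, Se^2-: 36 e⁻, Z=34. Li^+ < Na^+ (same group, period 2 vs 3); Na^+ < Rb^+ (same group, 2 shells fewer); Rb^+ < Se^2- (both 36 e⁻, Z=37>34).

Li^+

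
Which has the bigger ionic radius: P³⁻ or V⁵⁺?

P³⁻

Isoelectronic series (18 e⁻ each). Size is set by nuclear charge: more protons means a smaller ion. V⁵⁺ (Z=23), P³⁻ (Z=15).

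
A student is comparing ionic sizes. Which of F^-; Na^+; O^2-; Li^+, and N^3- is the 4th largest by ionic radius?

Li^+ (Z=3, 2 e⁻), Na^+ (Z=11, 10 e⁻), F^- (Z=9, 10 e⁻), O^2- (Z=8, 10 e⁻), N^3- (Z=7, 10 e⁻). Li^+ < Na^+ (same group, period 2 vs 3); Na^+ < F^- (both 10 e⁻, Z=11>9); F^- < O^2- (isoelectronic, higher Z=9 is smaller); O^2- < N^3- (isoelectronic, higher Z=8 is smaller).
That gives Li^+ < Na^+ < F^- < O^2- < N^3-. From the largest end, number 4 is Na^+.

Na^+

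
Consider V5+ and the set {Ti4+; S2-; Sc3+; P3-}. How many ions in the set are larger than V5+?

These species are isoelectronic with 18 electrons. The only difference is the number of protons: V5+ (Z=23), Ti4+ (Z=22), Sc3+ (Z=21), S2- (Z=16), P3- (Z=15). The strongest nuclear pull (V5+) gives the smallest ion.
Overall: V5+ < Ti4+ < Sc3+ < S2- < P3-. V5+ has 0 below it and 4 above. That's 4.

4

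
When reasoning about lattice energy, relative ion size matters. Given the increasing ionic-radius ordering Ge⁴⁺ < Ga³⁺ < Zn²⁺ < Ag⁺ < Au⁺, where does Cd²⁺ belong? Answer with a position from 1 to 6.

4

First list Z and electron count for each: Ge⁴⁺ (Z=32, 28 e⁻), Ga³⁺ (Z=31, 28 e⁻), Zn²⁺ (Z=30, 28 e⁻), Cd²⁺ (Z=48, 46 e⁻), Ag⁺ (Z=47, 46 e⁻), Au⁺ (Z=79, 78 e⁻). Ge⁴⁺ < Ga³⁺ (both 28 e⁻, Z=32>31); Ga³⁺ < Zn²⁺ (isoelectronic, higher Z=31 is smaller); Zn²⁺ < Cd²⁺ (same group, period 4 vs 5); Cd²⁺ < Ag⁺ (isoelectronic, higher Z=48 is smaller); Ag⁺ < Au⁺ (same group, period 5 vs 6).
Putting Cd²⁺ in gives Ge⁴⁺ < Ga³⁺ < Zn²⁺ < Cd²⁺ < Ag⁺ < Au⁺; it lands at slot 4.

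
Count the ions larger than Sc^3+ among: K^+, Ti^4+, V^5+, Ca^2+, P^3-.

These species are isoelectronic with 18 electrons. The only difference is the number of protons: V^5+ (Z=23), Ti^4+ (Z=22), Sc^3+ (Z=21), Ca^2+ (Z=20), K^+ (Z=19), P^3- (Z=15). The strongest nuclear pull (V^5+) gives the smallest ion.
Overall: V^5+ < Ti^4+ < Sc^3+ < Ca^2+ < K^+ < P^3-. Sc^3+ has 2 below it and 3 above. That's 3.

3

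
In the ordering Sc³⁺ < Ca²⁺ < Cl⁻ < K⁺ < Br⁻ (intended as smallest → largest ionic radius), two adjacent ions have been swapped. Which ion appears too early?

Scanning neighbour by neighbour, only Cl⁻/K⁺ violates a trend: they are isoelectronic (18 e⁻) and K has more protons than Cl (19 vs 17), making K⁺ smaller. That makes Cl⁻ the one sitting a position early relative to where it belongs.

Cl⁻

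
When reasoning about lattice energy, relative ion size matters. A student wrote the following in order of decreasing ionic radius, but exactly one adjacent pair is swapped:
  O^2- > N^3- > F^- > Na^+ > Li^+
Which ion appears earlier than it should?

O^2-

Scanning neighbour by neighbour, only O^2-/N^3- violates a trend: they are isoelectronic (10 e⁻) and O has more protons than N (8 vs 7), making O^2- smaller. That makes O^2- the one sitting a position early relative to where it belongs.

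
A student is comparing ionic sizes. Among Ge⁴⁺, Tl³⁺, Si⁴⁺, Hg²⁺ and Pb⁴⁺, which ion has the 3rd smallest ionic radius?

Pb⁴⁺

Tabulating Z and e⁻: Si⁴⁺ has 10 e⁻ (Z=14), Ge⁴⁺ has 28 e⁻ (Z=32), Pb⁴⁺ has 78 e⁻ (Z=82), Tl³⁺ has 78 e⁻ (Z=81), Hg²⁺ has 78 e⁻ (Z=80). Si⁴⁺ < Ge⁴⁺ (same group, period 3 vs 4); Ge⁴⁺ < Pb⁴⁺ (same group, period 4 vs 6); Pb⁴⁺ < Tl³⁺ (isoelectronic, higher Z=82 is smaller); Tl³⁺ < Hg²⁺ (both 78 e⁻, Z=81>80).
That gives Si⁴⁺ < Ge⁴⁺ < Pb⁴⁺ < Tl³⁺ < Hg²⁺. From the smallest end, number 3 is Pb⁴⁺.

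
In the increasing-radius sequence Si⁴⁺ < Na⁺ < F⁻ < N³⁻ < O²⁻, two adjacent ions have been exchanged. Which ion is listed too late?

Check each adjacent pair. N³⁻ and O²⁻ are reversed: both have 10 electrons but Z(O)=8 > Z(N)=7, so O²⁻ should be the smaller of the two. No other neighbouring pair contradicts the periodic trends, so O²⁻ is the ion listed too late.

O²⁻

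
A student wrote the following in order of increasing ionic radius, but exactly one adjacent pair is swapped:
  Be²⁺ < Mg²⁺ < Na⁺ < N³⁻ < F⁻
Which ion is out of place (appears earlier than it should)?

N³⁻

Compare adjacent ions: F⁻ and N³⁻ share 10 electrons; the higher nuclear charge on F (Z=9) contracts it more, so F⁻ < N³⁻ — yet in this increasing list N³⁻ sits before F⁻. Nothing else is reversed, so N³⁻ should move one place to the right.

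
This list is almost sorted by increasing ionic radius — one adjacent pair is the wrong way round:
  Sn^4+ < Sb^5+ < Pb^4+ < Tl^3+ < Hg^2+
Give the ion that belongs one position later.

The pair Sn^4+, Sb^5+ is the wrong way round — Sb^5+ and Sn^4+ share 46 electrons; the higher nuclear charge on Sb (Z=51) contracts it more, so Sb^5+ < Sn^4+. All other adjacent pairs agree with periodic trends, so Sn^4+ is the misplaced ion.

Sn^4+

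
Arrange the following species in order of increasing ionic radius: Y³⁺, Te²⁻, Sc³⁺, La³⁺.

Sc³⁺ < Y³⁺ < La³⁺ < Te²⁻

First list Z and electron count for each: Sc³⁺: 18 e⁻, Z=21, Y³⁺: 36 e⁻, Z=39, La³⁺: 54 e⁻, Z=57, Te²⁻: 54 e⁻, Z=52. Sc³⁺ < Y³⁺ (same group, 1 shell fewer); Y³⁺ < La³⁺ (same group, period 5 vs 6); La³⁺ < Te²⁻ (both 54 e⁻, Z=57>52).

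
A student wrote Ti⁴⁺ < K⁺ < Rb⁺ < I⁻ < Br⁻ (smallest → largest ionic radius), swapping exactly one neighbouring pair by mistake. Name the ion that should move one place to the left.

Br⁻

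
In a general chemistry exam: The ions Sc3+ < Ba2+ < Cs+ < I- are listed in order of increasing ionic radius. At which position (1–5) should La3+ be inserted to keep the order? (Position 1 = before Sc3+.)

First list Z and electron count for each: Sc3+ (Z=21, 18 e⁻), La3+ (Z=57, 54 e⁻), Ba2+ (Z=56, 54 e⁻), Cs+ (Z=55, 54 e⁻), I- (Z=53, 54 e⁻). Sc3+ < La3+ (same group, period 4 vs 6); La3+ < Ba2+ (isoelectronic, higher Z=57 is smaller); Ba2+ < Cs+ (isoelectronic, higher Z=56 is smaller); Cs+ < I- (isoelectronic, higher Z=55 is smaller).
With La3+ included the full order is Sc3+ < La3+ < Ba2+ < Cs+ < I-, so it takes position 2.

2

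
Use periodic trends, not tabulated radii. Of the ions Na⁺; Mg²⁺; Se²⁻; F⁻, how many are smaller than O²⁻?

First list Z and electron count for each: Mg²⁺ (Z=12, 10 e⁻), Na⁺ (Z=11, 10 e⁻), F⁻ (Z=9, 10 e⁻), O²⁻ (Z=8, 10 e⁻), Se²⁻ (Z=34, 36 e⁻). Mg²⁺ < Na⁺ (both 10 e⁻, Z=12>11); Na⁺ < F⁻ (both 10 e⁻, Z=11>9); F⁻ < O²⁻ (isoelectronic, higher Z=9 is smaller); O²⁻ < Se²⁻ (same group, period 2 vs 4).
Relative to O²⁻, the ions that are smaller are Mg²⁺, Na⁺, F⁻. That's 3.

3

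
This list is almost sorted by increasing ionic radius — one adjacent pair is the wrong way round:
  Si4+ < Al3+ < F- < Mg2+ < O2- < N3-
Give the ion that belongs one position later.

F-

Scanning neighbour by neighbour, only F-/Mg2+ violates a trend: Mg2+ and F- share 10 electrons; the higher nuclear charge on Mg (Z=12) contracts it more, so Mg2+ < F-. That makes F- the one sitting a position early relative to where it belongs.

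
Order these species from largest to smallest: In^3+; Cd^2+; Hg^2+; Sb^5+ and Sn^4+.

Hg^2+ > Cd^2+ > In^3+ > Sn^4+ > Sb^5+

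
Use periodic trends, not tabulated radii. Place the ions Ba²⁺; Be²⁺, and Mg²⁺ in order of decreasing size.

Ba²⁺ > Mg²⁺ > Be²⁺

All are in the same group with charge +2. Radius grows down the group as n (the outermost shell) increases.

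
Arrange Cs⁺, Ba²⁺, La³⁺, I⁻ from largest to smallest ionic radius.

I⁻ > Cs⁺ > Ba²⁺ > La³⁺

Isoelectronic series (54 e⁻ each). Size is set by nuclear charge: more protons means a smaller ion. La³⁺ (Z=57), Ba²⁺ (Z=56), Cs⁺ (Z=55), I⁻ (Z=53).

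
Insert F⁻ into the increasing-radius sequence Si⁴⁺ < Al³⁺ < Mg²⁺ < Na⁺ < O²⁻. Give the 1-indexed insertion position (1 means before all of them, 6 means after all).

5

Isoelectronic series (10 e⁻ each). Size is set by nuclear charge: more protons means a smaller ion. Si⁴⁺ (Z=14), Al³⁺ (Z=13), Mg²⁺ (Z=12), Na⁺ (Z=11), F⁻ (Z=9), O²⁻ (Z=8).
Merged order: Si⁴⁺ < Al³⁺ < Mg²⁺ < Na⁺ < F⁻ < O²⁻ — F⁻ is number 5.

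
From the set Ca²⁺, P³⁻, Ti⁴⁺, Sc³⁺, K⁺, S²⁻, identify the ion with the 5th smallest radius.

Isoelectronic series (18 e⁻ each). Size is set by nuclear charge: more protons means a smaller ion. Ti⁴⁺ (Z=22), Sc³⁺ (Z=21), Ca²⁺ (Z=20), K⁺ (Z=19), S²⁻ (Z=16), P³⁻ (Z=15).
So the order is Ti⁴⁺ < Sc³⁺ < Ca²⁺ < K⁺ < S²⁻ < P³⁻; the 5th-smallest ion is S²⁻.

S²⁻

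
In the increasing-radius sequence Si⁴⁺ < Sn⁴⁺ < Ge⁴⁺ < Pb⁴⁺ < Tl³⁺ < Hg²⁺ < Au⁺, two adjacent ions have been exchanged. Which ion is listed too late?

Compare adjacent ions: same group and charge — period 4 sits above period 5, so Ge⁴⁺ is smaller — yet in this increasing list Sn⁴⁺ sits before Ge⁴⁺. Nothing else is reversed, so Ge⁴⁺ should move one place to the left.

Ge⁴⁺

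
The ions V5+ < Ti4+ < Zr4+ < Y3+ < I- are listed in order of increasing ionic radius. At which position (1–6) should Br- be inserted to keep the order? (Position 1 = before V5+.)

5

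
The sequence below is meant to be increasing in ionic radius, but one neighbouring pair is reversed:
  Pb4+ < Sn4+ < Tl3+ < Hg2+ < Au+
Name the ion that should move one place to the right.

Pb4+

Check each adjacent pair. Pb4+ and Sn4+ are reversed: Sn4+ and Pb4+ are in one column with the same charge; the lighter period-5 ion has one fewer shell and is smaller. No other neighbouring pair contradicts the periodic trends, so Pb4+ is the ion listed too early.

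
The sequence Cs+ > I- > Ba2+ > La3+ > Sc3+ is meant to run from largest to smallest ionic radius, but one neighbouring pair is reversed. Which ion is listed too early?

Cs+

Scanning neighbour by neighbour, only Cs+/I- violates a trend: Cs+ and I- share 54 electrons; the higher nuclear charge on Cs (Z=55) contracts it more, so Cs+ < I-. That makes Cs+ the one sitting a position early relative to where it belongs.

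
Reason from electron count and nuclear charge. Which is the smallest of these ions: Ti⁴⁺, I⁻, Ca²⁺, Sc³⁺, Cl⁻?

Ti⁴⁺

Electron counts and nuclear charges: Ti⁴⁺ has 18 e⁻ (Z=22), Sc³⁺ has 18 e⁻ (Z=21), Ca²⁺ has 18 e⁻ (Z=20), Cl⁻ has 18 e⁻ (Z=17), I⁻ has 54 e⁻ (Z=53). Ti⁴⁺ < Sc³⁺ (isoelectronic, higher Z=22 is smaller); Sc³⁺ < Ca²⁺ (isoelectronic, higher Z=21 is smaller); Ca²⁺ < Cl⁻ (isoelectronic, higher Z=20 is smaller); Cl⁻ < I⁻ (same group, period 3 vs 5).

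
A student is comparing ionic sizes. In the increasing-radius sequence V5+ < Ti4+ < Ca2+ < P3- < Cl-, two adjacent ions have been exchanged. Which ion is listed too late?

Cl-

Scanning neighbour by neighbour, only P3-/Cl- violates a trend: they are isoelectronic (18 e⁻) and Cl has more protons than P (17 vs 15), making Cl- smaller. That makes Cl- the one sitting a position late relative to where it belongs.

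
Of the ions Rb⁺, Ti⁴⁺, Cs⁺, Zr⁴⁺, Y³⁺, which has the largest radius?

Cs⁺

First list Z and electron count for each: Ti⁴⁺ (Z=22, 18 e⁻), Zr⁴⁺ (Z=40, 36 e⁻), Y³⁺ (Z=39, 36 e⁻), Rb⁺ (Z=37, 36 e⁻), Cs⁺ (Z=55, 54 e⁻). Ti⁴⁺ < Zr⁴⁺ (same group, 1 shell fewer); Zr⁴⁺ < Y³⁺ (both 36 e⁻, Z=40>39); Y³⁺ < Rb⁺ (isoelectronic, higher Z=39 is smaller); Rb⁺ < Cs⁺ (same group, 1 shell fewer).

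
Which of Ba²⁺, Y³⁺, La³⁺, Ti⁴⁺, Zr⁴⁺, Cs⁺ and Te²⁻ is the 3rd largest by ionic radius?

Tabulating Z and e⁻: Ti⁴⁺: 18 e⁻, Z=22, Zr⁴⁺: 36 e⁻, Z=40, Y³⁺: 36 e⁻, Z=39, La³⁺: 54 e⁻, Z=57, Ba²⁺: 54 e⁻, Z=56, Cs⁺: 54 e⁻, Z=55, Te²⁻: 54 e⁻, Z=52. Ti⁴⁺ < Zr⁴⁺ (same group, 1 shell fewer); Zr⁴⁺ < Y³⁺ (isoelectronic, higher Z=40 is smaller); Y³⁺ < La³⁺ (same group, 1 shell fewer); La³⁺ < Ba²⁺ (isoelectronic, higher Z=57 is smaller); Ba²⁺ < Cs⁺ (both 54 e⁻, Z=56>55); Cs⁺ < Te²⁻ (both 54 e⁻, Z=55>52).
Ordering: Ti⁴⁺ < Zr⁴⁺ < Y³⁺ < La³⁺ < Ba²⁺ < Cs⁺ < Te²⁻. The 3rd largest is Ba²⁺.

Ba²⁺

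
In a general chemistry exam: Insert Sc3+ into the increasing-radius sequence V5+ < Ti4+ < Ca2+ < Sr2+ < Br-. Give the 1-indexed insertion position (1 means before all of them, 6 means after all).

Tabulating Z and e⁻: V5+ has 18 e⁻ (Z=23), Ti4+ has 18 e⁻ (Z=22), Sc3+ has 18 e⁻ (Z=21), Ca2+ has 18 e⁻ (Z=20), Sr2+ has 36 e⁻ (Z=38), Br- has 36 e⁻ (Z=35). V5+ < Ti4+ (both 18 e⁻, Z=23>22); Ti4+ < Sc3+ (both 18 e⁻, Z=22>21); Sc3+ < Ca2+ (isoelectronic, higher Z=21 is smaller); Ca2+ < Sr2+ (same group, period 4 vs 5); Sr2+ < Br- (isoelectronic, higher Z=38 is smaller).
Merged order: V5+ < Ti4+ < Sc3+ < Ca2+ < Sr2+ < Br- — Sc3+ is number 3.

3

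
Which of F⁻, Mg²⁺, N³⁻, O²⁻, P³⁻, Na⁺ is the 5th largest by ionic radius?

First list Z and electron count for each: Mg²⁺ (Z=12, 10 e⁻), Na⁺ (Z=11, 10 e⁻), F⁻ (Z=9, 10 e⁻), O²⁻ (Z=8, 10 e⁻), N³⁻ (Z=7, 10 e⁻), P³⁻ (Z=15, 18 e⁻). Mg²⁺ < Na⁺ (both 10 e⁻, Z=12>11); Na⁺ < F⁻ (both 10 e⁻, Z=11>9); F⁻ < O²⁻ (both 10 e⁻, Z=9>8); O²⁻ < N³⁻ (both 10 e⁻, Z=8>7); N³⁻ < P³⁻ (same group, 1 shell fewer).
That gives Mg²⁺ < Na⁺ < F⁻ < O²⁻ < N³⁻ < P³⁻. From the largest end, number 5 is Na⁺.

Na⁺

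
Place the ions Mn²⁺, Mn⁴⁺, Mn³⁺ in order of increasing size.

Mn⁴⁺ < Mn³⁺ < Mn²⁺

These are all Mn ions. Removing more electrons (higher positive charge) pulls the remaining electrons in closer, so Mn⁴⁺ is smallest and Mn²⁺ is largest.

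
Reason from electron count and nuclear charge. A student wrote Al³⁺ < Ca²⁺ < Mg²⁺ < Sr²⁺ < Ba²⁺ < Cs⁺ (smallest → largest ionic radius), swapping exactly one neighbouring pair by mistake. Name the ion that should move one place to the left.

Mg²⁺

Scanning neighbour by neighbour, only Ca²⁺/Mg²⁺ violates a trend: both in group 2 with the same charge; Mg²⁺ (period 3) has the smaller radius. That makes Mg²⁺ the one sitting a position late relative to where it belongs.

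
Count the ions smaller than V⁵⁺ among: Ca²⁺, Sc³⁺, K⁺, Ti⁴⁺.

These species are isoelectronic with 18 electrons. The only difference is the number of protons: V⁵⁺ (Z=23), Ti⁴⁺ (Z=22), Sc³⁺ (Z=21), Ca²⁺ (Z=20), K⁺ (Z=19). The strongest nuclear pull (V⁵⁺) gives the smallest ion.
Overall: V⁵⁺ < Ti⁴⁺ < Sc³⁺ < Ca²⁺ < K⁺. V⁵⁺ has 0 below it and 4 above. Count: 0.

0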